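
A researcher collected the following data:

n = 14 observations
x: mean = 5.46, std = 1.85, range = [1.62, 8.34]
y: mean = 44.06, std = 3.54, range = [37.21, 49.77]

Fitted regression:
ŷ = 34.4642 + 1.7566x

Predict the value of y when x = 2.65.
ŷ = 39.1192

To predict y for x = 2.65, substitute into the regression equation:

ŷ = 34.4642 + 1.7566 × 2.65
ŷ = 34.4642 + 4.6550
ŷ = 39.1192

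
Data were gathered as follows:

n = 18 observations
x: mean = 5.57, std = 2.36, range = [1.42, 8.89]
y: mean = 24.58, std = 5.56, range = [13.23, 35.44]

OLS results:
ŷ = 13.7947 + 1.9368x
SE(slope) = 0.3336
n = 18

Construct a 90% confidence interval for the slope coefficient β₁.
The 90% CI for β₁ is (1.3544, 2.5192)

Confidence interval for the slope:

The 90% CI for β₁ is: β̂₁ ± t*(α/2, n-2) × SE(β̂₁)

Step 1: Find critical t-value
- Confidence level = 0.9
- Degrees of freedom = n - 2 = 18 - 2 = 16
- t*(α/2, 16) = 1.7459

Step 2: Calculate margin of error
Margin = 1.7459 × 0.3336 = 0.5824

Step 3: Construct interval
CI = 1.9368 ± 0.5824
CI = (1.3544, 2.5192)

Interpretation: each one-unit increase in x is associated with a change in mean y of between 1.3544 and 2.5192, with 90% confidence.
Both endpoints are positive, so the data support a genuinely positive slope at this confidence level.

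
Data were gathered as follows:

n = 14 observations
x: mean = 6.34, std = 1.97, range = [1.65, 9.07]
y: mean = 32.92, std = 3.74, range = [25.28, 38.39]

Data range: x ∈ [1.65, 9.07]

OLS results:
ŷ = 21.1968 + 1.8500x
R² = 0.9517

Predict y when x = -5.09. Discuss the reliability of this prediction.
ŷ = 11.7803, but this is extrapolation (below the data range [1.65, 9.07]) and may be unreliable.

Prediction calculation:
ŷ = 21.1968 + 1.8500 × (-5.09)
ŷ = 11.7803

Reliability:
- Data range: x ∈ [1.65, 9.07]
- Prediction point: x = -5.09 is 6.74 units below the observed range → this is EXTRAPOLATION, not interpolation

Why that matters here:
- The standard error of prediction grows with (x − x̄)², and x = -5.09 is far from x̄ = 6.34
- There are no observations near this x to validate the fitted line there

The R² = 0.9517 only validates the fit within [1.65, 9.07]; treat ŷ = 11.7803 with caution.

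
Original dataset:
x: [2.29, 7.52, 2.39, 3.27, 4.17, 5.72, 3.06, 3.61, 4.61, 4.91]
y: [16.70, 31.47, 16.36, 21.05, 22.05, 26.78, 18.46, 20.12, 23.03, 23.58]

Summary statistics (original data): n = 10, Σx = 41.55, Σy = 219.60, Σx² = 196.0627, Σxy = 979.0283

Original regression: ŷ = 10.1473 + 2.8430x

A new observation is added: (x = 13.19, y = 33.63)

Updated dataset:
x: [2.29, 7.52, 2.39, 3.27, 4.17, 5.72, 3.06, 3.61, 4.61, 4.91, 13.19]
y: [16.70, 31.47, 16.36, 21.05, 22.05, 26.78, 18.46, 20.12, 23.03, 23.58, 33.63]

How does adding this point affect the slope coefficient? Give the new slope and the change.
New slope β₁ = 1.6638 versus 2.8430 before: a change of -1.1792 (-41.5%).

The new point has HIGH LEVERAGE: x = 13.19 is far from the original mean x̄ = 41.55/10 ≈ 4.16 (original range [2.29, 7.52]).

Step 1: Update the sums with the new point (n goes from 10 to 11)
Σx  = 41.55 + 13.19 = 54.74
Σy  = 219.60 + 33.63 = 253.23
Σx² = 196.0627 + 13.19² = 196.0627 + 173.9761 = 370.0388
Σxy = 979.0283 + 13.19×33.63 = 979.0283 + 443.5797 = 1422.6080

Step 2: Recompute the slope with b₁ = (nΣxy − ΣxΣy) / (nΣx² − (Σx)²)
Numerator   = 11×1422.6080 − 54.74×253.23 = 15648.6880 − 13861.8102 = 1786.8778
Denominator = 11×370.0388 − 54.74² = 4070.4268 − 2996.4676 = 1073.9592
b₁(new) = 1786.8778 / 1073.9592 = 1.6638

(Same formula on the original sums: (10×979.0283 − 41.55×219.60) / (10×196.0627 − 41.55²) = 665.9030 / 234.2245 = 2.8430, matching the given fit.)

Step 3: Change in slope
Δβ₁ = 1.6638 − 2.8430 = -1.1792
Relative change = -1.1792 / 2.8430 × 100% = -41.5%
→ the slope decreases when the point is added.

Because the point sits below the extension of the original line at a high-leverage x, it tilts the fit down.
In practice: check such a point for data-entry or measurement error; examine leverage (hᵢ) and Cook's distance rather than deleting it automatically.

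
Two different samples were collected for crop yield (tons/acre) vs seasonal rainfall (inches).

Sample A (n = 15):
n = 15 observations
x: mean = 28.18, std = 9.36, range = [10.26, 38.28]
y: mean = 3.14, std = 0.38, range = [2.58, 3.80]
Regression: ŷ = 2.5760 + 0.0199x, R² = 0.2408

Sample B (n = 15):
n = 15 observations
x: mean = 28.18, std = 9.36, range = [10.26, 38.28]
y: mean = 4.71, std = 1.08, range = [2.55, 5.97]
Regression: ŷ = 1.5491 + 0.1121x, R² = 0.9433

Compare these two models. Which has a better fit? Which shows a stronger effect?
Model B has the better fit (R² = 0.9433 vs 0.2408). Model B shows the stronger effect (|β₁| = 0.1121 vs 0.0199).

Model Comparison:

Which explains more variance? (R²)
- Model A: R² = 0.2408 → 24.08% of variance in crop yield explained
- Model B: R² = 0.9433 → 94.33% of variance in crop yield explained
- 0.9433 > 0.2408 → Model B has the better fit

Which has the larger per-inch effect? (|β₁|)
- Model A: β₁ = 0.0199 → predicted crop yield rises 0.0199 tons/acre per additional inch of rainfall
- Model B: β₁ = 0.1121 → predicted crop yield rises 0.1121 tons/acre per additional inch of rainfall
- |0.0199| < |0.1121| → Model B shows the stronger marginal effect

Notes:
- R² measures how tightly points cluster around the line; β₁ measures how steep the line is — they answer different questions.
- The two samples could reflect different populations, time periods, or measurement quality.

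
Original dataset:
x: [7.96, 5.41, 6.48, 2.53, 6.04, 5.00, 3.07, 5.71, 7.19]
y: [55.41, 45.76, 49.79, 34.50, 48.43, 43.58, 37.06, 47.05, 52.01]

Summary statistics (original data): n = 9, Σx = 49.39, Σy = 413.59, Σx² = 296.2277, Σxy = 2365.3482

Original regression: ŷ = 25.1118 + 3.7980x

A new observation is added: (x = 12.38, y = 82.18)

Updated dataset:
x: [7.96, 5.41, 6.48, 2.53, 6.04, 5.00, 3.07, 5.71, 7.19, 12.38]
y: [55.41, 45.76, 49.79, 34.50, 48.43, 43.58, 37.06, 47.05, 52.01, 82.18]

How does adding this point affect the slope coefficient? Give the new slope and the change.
New slope β₁ = 4.7155 versus 3.7980 before: a change of +0.9175 (+24.2%).

The new point has HIGH LEVERAGE: x = 12.38 is far from the original mean x̄ = 49.39/9 ≈ 5.49 (original range [2.53, 7.96]).

Step 1: Update the sums with the new point (n goes from 9 to 10)
Σx  = 49.39 + 12.38 = 61.77
Σy  = 413.59 + 82.18 = 495.77
Σx² = 296.2277 + 12.38² = 296.2277 + 153.2644 = 449.4921
Σxy = 2365.3482 + 12.38×82.18 = 2365.3482 + 1017.3884 = 3382.7366

Step 2: Recompute the slope with b₁ = (nΣxy − ΣxΣy) / (nΣx² − (Σx)²)
Numerator   = 10×3382.7366 − 61.77×495.77 = 33827.3660 − 30623.7129 = 3203.6531
Denominator = 10×449.4921 − 61.77² = 4494.9210 − 3815.5329 = 679.3881
b₁(new) = 3203.6531 / 679.3881 = 4.7155

(Same formula on the original sums: (9×2365.3482 − 49.39×413.59) / (9×296.2277 − 49.39²) = 860.9237 / 226.6772 = 3.7980, matching the given fit.)

Step 3: Change in slope
Δβ₁ = 4.7155 − 3.7980 = +0.9175
Relative change = +0.9175 / 3.7980 × 100% = +24.2%
→ the slope increases when the point is added.

A high-leverage point only changes the slope if it is off the original line; here y = 82.18 is above the original trend, so the slope increases.
In practice: investigate whether it comes from the same population as the rest of the sample.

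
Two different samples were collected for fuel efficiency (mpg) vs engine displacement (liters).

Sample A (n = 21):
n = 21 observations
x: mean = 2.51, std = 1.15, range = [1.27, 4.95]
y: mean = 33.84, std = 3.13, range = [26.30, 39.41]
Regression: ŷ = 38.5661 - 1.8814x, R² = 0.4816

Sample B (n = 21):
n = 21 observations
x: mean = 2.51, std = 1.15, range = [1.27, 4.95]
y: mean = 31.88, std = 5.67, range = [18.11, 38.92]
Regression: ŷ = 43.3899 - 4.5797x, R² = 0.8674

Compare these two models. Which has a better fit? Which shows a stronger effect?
Model B has the better fit (R² = 0.8674 vs 0.4816). Model B shows the stronger effect (|β₁| = 4.5797 vs 1.8814).

Model Comparison:

Fit — compare R²:
- Model A: R² = 0.4816 → 48.16% of variance in fuel efficiency explained
- Model B: R² = 0.8674 → 86.74% of variance in fuel efficiency explained
- 0.8674 > 0.4816 → Model B has the better fit

Strength of effect — compare |β₁|:
- Model A: β₁ = -1.8814 → predicted fuel efficiency falls 1.8814 mpg per additional liter of engine displacement
- Model B: β₁ = -4.5797 → predicted fuel efficiency falls 4.5797 mpg per additional liter of engine displacement
- |-1.8814| < |-4.5797| → Model B shows the stronger marginal effect

Notes:
- R² measures how tightly points cluster around the line; β₁ measures how steep the line is — they answer different questions.
- A steeper slope doesn't make a better model if the scatter around the line is large.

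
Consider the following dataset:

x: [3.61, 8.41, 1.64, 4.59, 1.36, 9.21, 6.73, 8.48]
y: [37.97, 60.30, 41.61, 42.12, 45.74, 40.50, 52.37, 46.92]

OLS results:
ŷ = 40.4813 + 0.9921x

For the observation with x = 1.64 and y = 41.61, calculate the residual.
Residual = -0.4983

The residual is the difference between the actual value and the predicted value:

Residual = y - ŷ

Step 1: Calculate predicted value
ŷ = 40.4813 + 0.9921 × 1.64
ŷ = 42.1083

Step 2: Calculate residual
Residual = 41.61 - 42.1083
Residual = -0.4983

Interpretation: the model overestimates the actual value by 0.4983 at this point (negative residual → observation lies below the fitted line).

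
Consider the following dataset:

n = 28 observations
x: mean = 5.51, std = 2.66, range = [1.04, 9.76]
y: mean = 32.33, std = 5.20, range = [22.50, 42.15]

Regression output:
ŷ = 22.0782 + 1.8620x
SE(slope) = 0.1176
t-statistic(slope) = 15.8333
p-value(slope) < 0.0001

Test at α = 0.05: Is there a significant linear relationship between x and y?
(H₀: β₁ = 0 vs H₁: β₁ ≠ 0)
Since p-value < 0.0001 < α = 0.05, reject H₀ — the slope is significantly different from 0.

Hypothesis test for the slope coefficient:

H₀: β₁ = 0 (no linear relationship)
H₁: β₁ ≠ 0 (linear relationship exists)

Test statistic: t = β̂₁ / SE(β̂₁) = 1.8620 / 0.1176 = 15.8333

The p-value (<0.0001) is the probability, under H₀, of a t-statistic at least as extreme as |t| = 15.8333 (two-sided, df = n − 2 = 26).

Decision rule: reject H₀ if p-value < α.
p-value < 0.0001 < α = 0.05 → reject H₀.

Conclusion: the linear association between x and y is significant at the 5% level.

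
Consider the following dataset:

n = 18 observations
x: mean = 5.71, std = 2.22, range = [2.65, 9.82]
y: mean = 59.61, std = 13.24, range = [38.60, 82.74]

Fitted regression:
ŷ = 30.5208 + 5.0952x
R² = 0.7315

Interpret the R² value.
About 73.15% of the variability in y is accounted for by the regression on x (R² = 0.7315) — a strong linear fit.

The coefficient of determination R² is the fraction of the total variation in y that the fitted line accounts for.

Here R² = 0.7315:
- Explained: 73.15% of the variation in y
- Unexplained (residual): 100% − 73.15% = 26.85%
- Rule of thumb (below 0.3 weak; 0.3 to below 0.7 moderate; 0.7 and above strong) → strong

Equivalently, for simple linear regression R² = r², so |r| = √0.7315 ≈ 0.8553.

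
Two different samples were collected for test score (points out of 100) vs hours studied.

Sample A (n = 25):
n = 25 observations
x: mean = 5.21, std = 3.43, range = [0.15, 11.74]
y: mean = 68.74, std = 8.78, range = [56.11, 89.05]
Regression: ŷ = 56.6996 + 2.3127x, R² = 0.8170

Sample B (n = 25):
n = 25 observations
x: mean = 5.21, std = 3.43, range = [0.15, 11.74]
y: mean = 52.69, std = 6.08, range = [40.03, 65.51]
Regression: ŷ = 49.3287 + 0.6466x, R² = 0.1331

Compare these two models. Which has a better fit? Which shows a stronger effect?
Model A has the better fit (R² = 0.8170 vs 0.1331). Model A shows the stronger effect (|β₁| = 2.3127 vs 0.6466).

Model Comparison:

Which explains more variance? (R²)
- Model A: R² = 0.8170 → 81.70% of variance in test score explained
- Model B: R² = 0.1331 → 13.31% of variance in test score explained
- 0.8170 > 0.1331 → Model A has the better fit

Which has the larger per-hour effect? (|β₁|)
- Model A: β₁ = 2.3127 → predicted test score rises 2.3127 points per additional hour of study time
- Model B: β₁ = 0.6466 → predicted test score rises 0.6466 points per additional hour of study time
- |2.3127| > |0.6466| → Model A shows the stronger marginal effect

Notes:
- A better fit (higher R²) doesn't necessarily mean a more important relationship.
- A steeper slope doesn't make a better model if the scatter around the line is large.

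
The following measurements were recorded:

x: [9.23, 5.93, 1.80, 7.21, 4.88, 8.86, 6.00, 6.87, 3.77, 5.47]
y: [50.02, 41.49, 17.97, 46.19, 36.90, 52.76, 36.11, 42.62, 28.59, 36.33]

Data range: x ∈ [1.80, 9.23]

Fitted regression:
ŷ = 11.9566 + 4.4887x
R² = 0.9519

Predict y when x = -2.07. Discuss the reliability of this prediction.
ŷ = 2.6650, but this is extrapolation (below the data range [1.80, 9.23]) and may be unreliable.

Prediction calculation:
ŷ = 11.9566 + 4.4887 × (-2.07)
ŷ = 2.6650

Reliability:
- Data range: x ∈ [1.80, 9.23]
- Prediction point: x = -2.07 is 3.87 units below the observed range → this is EXTRAPOLATION, not interpolation

Why that matters here:
- Real relationships often flatten, saturate, or turn nonlinear at extremes
- The standard error of prediction grows with (x − x̄)², and x = -2.07 is far from x̄ = 6.00

The R² = 0.9519 only validates the fit within [1.80, 9.23]; treat ŷ = 2.6650 with caution.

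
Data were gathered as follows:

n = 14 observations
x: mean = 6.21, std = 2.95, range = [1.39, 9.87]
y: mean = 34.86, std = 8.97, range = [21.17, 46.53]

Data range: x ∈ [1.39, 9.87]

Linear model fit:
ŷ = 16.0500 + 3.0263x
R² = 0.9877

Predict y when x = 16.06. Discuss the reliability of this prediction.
ŷ = 64.6524, but this is extrapolation (above the data range [1.39, 9.87]) and may be unreliable.

Prediction calculation:
ŷ = 16.0500 + 3.0263 × 16.06
ŷ = 64.6524

Reliability:
- Data range: x ∈ [1.39, 9.87]
- Prediction point: x = 16.06 is 6.19 units above the observed range → this is EXTRAPOLATION, not interpolation

Why that matters here:
- The linear relationship may not hold outside the observed range
- R² describes fit only over the sampled x values; it says nothing about behaviour beyond them
- The standard error of prediction grows with (x − x̄)², and x = 16.06 is far from x̄ = 6.21

The R² = 0.9877 only validates the fit within [1.39, 9.87]; treat ŷ = 64.6524 with caution.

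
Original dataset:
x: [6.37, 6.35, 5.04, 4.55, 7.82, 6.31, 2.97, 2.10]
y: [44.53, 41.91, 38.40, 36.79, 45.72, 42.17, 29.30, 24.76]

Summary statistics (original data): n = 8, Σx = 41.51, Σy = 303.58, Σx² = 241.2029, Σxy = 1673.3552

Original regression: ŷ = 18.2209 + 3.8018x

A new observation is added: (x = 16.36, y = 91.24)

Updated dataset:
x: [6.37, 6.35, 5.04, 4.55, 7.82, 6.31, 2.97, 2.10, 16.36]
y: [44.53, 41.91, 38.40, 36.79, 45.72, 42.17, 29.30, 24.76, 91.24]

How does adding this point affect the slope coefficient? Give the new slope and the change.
Adding the point moves β₁ from 3.8018 to 4.5876, i.e. it increases by 0.7858 (+20.7%).

The new point has HIGH LEVERAGE: x = 16.36 is far from the original mean x̄ = 41.51/8 ≈ 5.19 (original range [2.10, 7.82]).

Step 1: Update the sums with the new point (n goes from 8 to 9)
Σx  = 41.51 + 16.36 = 57.87
Σy  = 303.58 + 91.24 = 394.82
Σx² = 241.2029 + 16.36² = 241.2029 + 267.6496 = 508.8525
Σxy = 1673.3552 + 16.36×91.24 = 1673.3552 + 1492.6864 = 3166.0416

Step 2: Recompute the slope with b₁ = (nΣxy − ΣxΣy) / (nΣx² − (Σx)²)
Numerator   = 9×3166.0416 − 57.87×394.82 = 28494.3744 − 22848.2334 = 5646.1410
Denominator = 9×508.8525 − 57.87² = 4579.6725 − 3348.9369 = 1230.7356
b₁(new) = 5646.1410 / 1230.7356 = 4.5876

(Same formula on the original sums: (8×1673.3552 − 41.51×303.58) / (8×241.2029 − 41.51²) = 785.2358 / 206.5431 = 3.8018, matching the given fit.)

Step 3: Change in slope
Δβ₁ = 4.5876 − 3.8018 = +0.7858
Relative change = +0.7858 / 3.8018 × 100% = +20.7%
→ the slope increases when the point is added.

Because the point sits above the extension of the original line at a high-leverage x, it tilts the fit up.
In practice: investigate whether it comes from the same population as the rest of the sample.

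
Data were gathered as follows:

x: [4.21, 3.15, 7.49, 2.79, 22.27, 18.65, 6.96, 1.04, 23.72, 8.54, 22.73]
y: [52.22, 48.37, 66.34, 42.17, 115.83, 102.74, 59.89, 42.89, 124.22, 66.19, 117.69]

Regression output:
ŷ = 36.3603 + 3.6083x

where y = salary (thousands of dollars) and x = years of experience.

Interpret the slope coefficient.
An increase of one year in experience is associated with a 3.6083 thousand dollars increase in predicted salary.

The slope β₁ = 3.6083 gives the rate at which the fitted salary changes with experience.

Interpretation:
- Experience up by 1 year → predicted salary increases by 3.6083 thousand dollars
- The effect is assumed constant over the observed range of x (linearity)
- The sign (+) gives the direction; the magnitude 3.6083 gives the size of the effect per year

The intercept β₀ = 36.3603 is the predicted salary when experience = 0; since the smallest observed x is 1.04, this is an extrapolation and mainly anchors the line.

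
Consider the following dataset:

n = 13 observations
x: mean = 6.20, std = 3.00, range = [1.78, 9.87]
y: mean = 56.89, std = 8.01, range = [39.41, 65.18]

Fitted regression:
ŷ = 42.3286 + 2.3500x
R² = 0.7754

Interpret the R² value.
R² = 0.7754 means 77.54% of the variation in y is explained by the linear relationship with x. This indicates a strong fit.

R² (coefficient of determination) measures the proportion of variance in y explained by the regression model.

Here R² = 0.7754:
- Explained: 77.54% of the variation in y
- Unexplained (residual): 100% − 77.54% = 22.46%
- Rule of thumb (below 0.3 weak; 0.3 to below 0.7 moderate; 0.7 and above strong) → strong

Calculation: R² = 1 − (SS_res / SS_tot), where SS_res is the sum of squared residuals and SS_tot the total sum of squares.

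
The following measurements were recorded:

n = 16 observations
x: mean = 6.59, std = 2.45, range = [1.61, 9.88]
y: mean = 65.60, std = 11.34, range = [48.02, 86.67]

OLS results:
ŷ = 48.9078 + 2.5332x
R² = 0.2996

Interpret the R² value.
About 29.96% of the variability in y is accounted for by the regression on x (R² = 0.2996) — a weak linear fit.

The coefficient of determination R² is the fraction of the total variation in y that the fitted line accounts for.

Here R² = 0.2996:
- Explained: 29.96% of the variation in y
- Unexplained (residual): 100% − 29.96% = 70.04%
- Rule of thumb (below 0.3 weak; 0.3 to below 0.7 moderate; 0.7 and above strong) → weak

Calculation: R² = 1 − (SS_res / SS_tot), where SS_res is the sum of squared residuals and SS_tot the total sum of squares.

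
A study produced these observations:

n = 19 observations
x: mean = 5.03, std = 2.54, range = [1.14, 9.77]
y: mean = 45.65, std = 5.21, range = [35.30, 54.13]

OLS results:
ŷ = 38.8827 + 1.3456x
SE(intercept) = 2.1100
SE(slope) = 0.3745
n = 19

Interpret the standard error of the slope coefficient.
SE(slope) = 0.3745 measures the uncertainty in the estimated slope. The coefficient is estimated with moderate precision (SE/|β̂₁| = 27.8%).

SE(β̂₁) = s / √Sxx, where s is the residual standard deviation and Sxx = Σ(x − x̄)². It is the yardstick for how far β̂₁ = 1.3456 could plausibly be from the true slope.

Relative precision:
- SE / |β̂₁| = 0.3745 / 1.3456 = 27.8%
- Rule of thumb (under 20%: precise; 20% to under 50%: moderately precise; 50% or more: imprecise) → moderately precise

Link to interval estimation: a confidence interval for β₁ is β̂₁ ± t* × 0.3745, so SE sets the half-width per unit of t*.

What drives SE(β̂₁): larger n (here n = 19) → smaller SE; wider spread of x values → smaller SE; more residual scatter → larger SE.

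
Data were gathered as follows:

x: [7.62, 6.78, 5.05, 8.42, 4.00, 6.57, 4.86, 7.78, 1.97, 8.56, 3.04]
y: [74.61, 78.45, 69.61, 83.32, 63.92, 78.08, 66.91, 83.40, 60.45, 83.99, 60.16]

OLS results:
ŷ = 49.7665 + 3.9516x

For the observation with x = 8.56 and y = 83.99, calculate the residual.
Residual = 0.3978

The residual is the difference between the actual value and the predicted value:

Residual = y - ŷ

Step 1: Calculate predicted value
ŷ = 49.7665 + 3.9516 × 8.56
ŷ = 83.5922

Step 2: Calculate residual
Residual = 83.99 - 83.5922
Residual = 0.3978

Sign check: y > ŷ, so the point is above the line and the fit underestimates here.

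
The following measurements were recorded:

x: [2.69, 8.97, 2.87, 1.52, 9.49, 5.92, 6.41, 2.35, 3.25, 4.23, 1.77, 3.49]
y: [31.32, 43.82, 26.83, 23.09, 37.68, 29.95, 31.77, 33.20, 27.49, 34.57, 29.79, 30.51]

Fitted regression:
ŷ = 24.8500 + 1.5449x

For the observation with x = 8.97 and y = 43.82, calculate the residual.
Residual = 5.1122

The residual is the difference between the actual value and the predicted value:

Residual = y - ŷ

Step 1: Calculate predicted value
ŷ = 24.8500 + 1.5449 × 8.97
ŷ = 38.7078

Step 2: Calculate residual
Residual = 43.82 - 38.7078
Residual = 5.1122

The residual is positive, so the observed y = 43.82 sits above the regression line (the line underestimates it by 5.1122).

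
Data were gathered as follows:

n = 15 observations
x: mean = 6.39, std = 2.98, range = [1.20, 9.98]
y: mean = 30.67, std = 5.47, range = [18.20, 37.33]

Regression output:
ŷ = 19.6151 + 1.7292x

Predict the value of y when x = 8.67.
ŷ = 34.6073

Plug x = 8.67 into the fitted line:

ŷ = 19.6151 + 1.7292 × 8.67
ŷ = 19.6151 + 14.9922
ŷ = 34.6073

This is the fitted mean response at that x — an individual observation would come with a wider prediction interval.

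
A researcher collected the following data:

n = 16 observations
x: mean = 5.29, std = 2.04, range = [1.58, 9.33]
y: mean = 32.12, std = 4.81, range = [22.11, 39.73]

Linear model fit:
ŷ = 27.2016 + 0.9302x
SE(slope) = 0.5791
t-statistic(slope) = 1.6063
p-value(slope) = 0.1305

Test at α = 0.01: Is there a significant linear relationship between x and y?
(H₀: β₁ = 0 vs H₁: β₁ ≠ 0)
Fail to reject H₀: p-value = 0.1305 ≥ α = 0.01. The linear relationship is not significant at the 1% level.

Hypothesis test for the slope coefficient:

H₀: β₁ = 0 (no linear relationship)
H₁: β₁ ≠ 0 (linear relationship exists)

Test statistic: t = β̂₁ / SE(β̂₁) = 0.9302 / 0.5791 = 1.6063

The p-value (0.1305) is the probability, under H₀, of a t-statistic at least as extreme as |t| = 1.6063 (two-sided, df = n − 2 = 14).

Decision rule: reject H₀ if p-value < α.
p-value = 0.1305 ≥ α = 0.01 → fail to reject H₀.

Conclusion: the linear association between x and y is not significant at the 1% level.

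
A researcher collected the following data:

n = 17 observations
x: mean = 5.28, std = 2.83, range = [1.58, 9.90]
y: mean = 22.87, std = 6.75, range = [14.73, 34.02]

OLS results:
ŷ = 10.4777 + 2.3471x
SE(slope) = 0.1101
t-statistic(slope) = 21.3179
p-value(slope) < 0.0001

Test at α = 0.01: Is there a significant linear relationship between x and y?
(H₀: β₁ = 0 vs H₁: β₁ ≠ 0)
Since p-value < 0.0001 < α = 0.01, reject H₀ — the slope is significantly different from 0.

Hypothesis test for the slope coefficient:

H₀: β₁ = 0 (no linear relationship)
H₁: β₁ ≠ 0 (linear relationship exists)

Test statistic: t = β̂₁ / SE(β̂₁) = 2.3471 / 0.1101 = 21.3179

p < 0.0001: how often a slope estimate this far from 0 (in SE units) would arise by chance if β₁ were truly 0.

Decision rule: reject H₀ if p-value < α.
p-value < 0.0001 < α = 0.01 → reject H₀.

There is sufficient evidence at the 1% significance level to conclude that a linear relationship exists between x and y.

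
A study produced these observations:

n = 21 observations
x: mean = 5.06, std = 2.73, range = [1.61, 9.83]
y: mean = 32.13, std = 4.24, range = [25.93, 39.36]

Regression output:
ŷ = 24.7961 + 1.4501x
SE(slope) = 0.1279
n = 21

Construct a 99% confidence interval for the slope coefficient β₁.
The 99% CI for β₁ is (1.0842, 1.8160)

Confidence interval for the slope:

The 99% CI for β₁ is: β̂₁ ± t*(α/2, n-2) × SE(β̂₁)

Step 1: Find critical t-value
- Confidence level = 0.99
- Degrees of freedom = n - 2 = 21 - 2 = 19
- t*(α/2, 19) = 2.8609

Step 2: Calculate margin of error
Margin = 2.8609 × 0.1279 = 0.3659

Step 3: Construct interval
CI = 1.4501 ± 0.3659
CI = (1.0842, 1.8160)

Interpretation: We are 99% confident that the true slope β₁ lies between 1.0842 and 1.8160.
The interval does not include 0, suggesting a significant linear relationship.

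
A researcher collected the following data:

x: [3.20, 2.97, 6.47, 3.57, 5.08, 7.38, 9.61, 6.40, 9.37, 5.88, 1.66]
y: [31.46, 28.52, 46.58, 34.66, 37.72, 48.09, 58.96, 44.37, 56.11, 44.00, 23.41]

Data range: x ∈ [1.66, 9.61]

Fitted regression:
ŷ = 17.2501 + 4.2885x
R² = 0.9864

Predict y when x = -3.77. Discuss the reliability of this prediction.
ŷ = 1.0825 (extrapolation — x = -3.77 lies outside [1.66, 9.61], so reliability is low).

Prediction calculation:
ŷ = 17.2501 + 4.2885 × (-3.77)
ŷ = 1.0825

Reliability:
- Data range: x ∈ [1.66, 9.61]
- Prediction point: x = -3.77 is 5.43 units below the observed range → this is EXTRAPOLATION, not interpolation

Why that matters here:
- R² describes fit only over the sampled x values; it says nothing about behaviour beyond them
- There are no observations near this x to validate the fitted line there
- The standard error of prediction grows with (x − x̄)², and x = -3.77 is far from x̄ = 5.60

The R² = 0.9864 only validates the fit within [1.66, 9.61]; treat ŷ = 1.0825 with caution.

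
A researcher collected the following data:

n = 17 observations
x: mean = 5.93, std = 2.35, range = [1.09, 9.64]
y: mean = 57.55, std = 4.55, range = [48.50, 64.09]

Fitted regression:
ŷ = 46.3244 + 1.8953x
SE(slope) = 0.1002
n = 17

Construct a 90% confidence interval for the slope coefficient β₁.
The 90% CI for β₁ is (1.7196, 2.0710)

Confidence interval for the slope:

The 90% CI for β₁ is: β̂₁ ± t*(α/2, n-2) × SE(β̂₁)

Step 1: Find critical t-value
- Confidence level = 0.9
- Degrees of freedom = n - 2 = 17 - 2 = 15
- t*(α/2, 15) = 1.7531

Step 2: Calculate margin of error
Margin = 1.7531 × 0.1002 = 0.1757

Step 3: Construct interval
CI = 1.8953 ± 0.1757
CI = (1.7196, 2.0710)

Interpretation: intervals built this way capture the true β₁ in 90% of repeated samples; here the plausible range for the per-unit effect of x on y is 1.7196 to 2.0710.
Since 0 is outside the interval, a two-sided test at α = 0.10 would reject H₀: β₁ = 0.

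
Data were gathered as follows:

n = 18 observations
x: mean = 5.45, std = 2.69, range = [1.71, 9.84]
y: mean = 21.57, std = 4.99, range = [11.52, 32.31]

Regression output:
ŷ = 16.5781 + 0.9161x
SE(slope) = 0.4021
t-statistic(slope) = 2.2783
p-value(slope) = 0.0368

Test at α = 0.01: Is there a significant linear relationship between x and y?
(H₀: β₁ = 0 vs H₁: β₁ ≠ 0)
Fail to reject H₀: p-value = 0.0368 ≥ α = 0.01. The linear relationship is not significant at the 1% level.

Hypothesis test for the slope coefficient:

H₀: β₁ = 0 (no linear relationship)
H₁: β₁ ≠ 0 (linear relationship exists)

Test statistic: t = β̂₁ / SE(β̂₁) = 0.9161 / 0.4021 = 2.2783

p = 0.0368: how often a slope estimate this far from 0 (in SE units) would arise by chance if β₁ were truly 0.

Decision rule: reject H₀ if p-value < α.
p-value = 0.0368 ≥ α = 0.01 → fail to reject H₀.

At α = 0.01 the data do not provide convincing evidence of a nonzero slope.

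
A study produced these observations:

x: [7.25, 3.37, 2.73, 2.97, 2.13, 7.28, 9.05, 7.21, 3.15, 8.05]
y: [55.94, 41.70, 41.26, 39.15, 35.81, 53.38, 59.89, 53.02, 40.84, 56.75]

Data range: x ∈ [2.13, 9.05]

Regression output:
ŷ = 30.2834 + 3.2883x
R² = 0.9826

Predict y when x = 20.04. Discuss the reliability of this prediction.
ŷ = 96.1809 (extrapolation — x = 20.04 lies outside [2.13, 9.05], so reliability is low).

Prediction calculation:
ŷ = 30.2834 + 3.2883 × 20.04
ŷ = 96.1809

Reliability:
- Data range: x ∈ [2.13, 9.05]
- Prediction point: x = 20.04 is 10.99 units above the observed range → this is EXTRAPOLATION, not interpolation

Why that matters here:
- Real relationships often flatten, saturate, or turn nonlinear at extremes
- R² describes fit only over the sampled x values; it says nothing about behaviour beyond them
- The standard error of prediction grows with (x − x̄)², and x = 20.04 is far from x̄ = 5.32

Report the number if required, but flag clearly that it is an extrapolation.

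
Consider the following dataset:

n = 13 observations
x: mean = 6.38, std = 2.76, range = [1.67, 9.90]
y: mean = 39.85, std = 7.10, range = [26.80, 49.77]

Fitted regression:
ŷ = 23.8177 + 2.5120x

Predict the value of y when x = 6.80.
ŷ = 40.8993

Plug x = 6.80 into the fitted line:

ŷ = 23.8177 + 2.5120 × 6.80
ŷ = 23.8177 + 17.0816
ŷ = 40.8993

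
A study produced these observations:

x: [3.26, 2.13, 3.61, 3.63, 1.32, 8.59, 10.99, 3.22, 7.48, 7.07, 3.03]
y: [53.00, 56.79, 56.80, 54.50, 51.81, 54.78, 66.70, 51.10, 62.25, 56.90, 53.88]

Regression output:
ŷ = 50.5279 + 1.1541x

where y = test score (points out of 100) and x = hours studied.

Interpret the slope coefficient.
An increase of one hour in study time is associated with a 1.1541 points increase in predicted test score.

The slope β₁ = 1.1541 gives the rate at which the fitted test score changes with study time.

Interpretation:
- Study time up by 1 hour → predicted test score increases by 1.1541 points
- This is a linear approximation: the same per-unit change is assumed across the whole observed x range

The intercept β₀ = 50.5279 is the predicted test score when study time = 0; since the smallest observed x is 1.32, this is an extrapolation and mainly anchors the line.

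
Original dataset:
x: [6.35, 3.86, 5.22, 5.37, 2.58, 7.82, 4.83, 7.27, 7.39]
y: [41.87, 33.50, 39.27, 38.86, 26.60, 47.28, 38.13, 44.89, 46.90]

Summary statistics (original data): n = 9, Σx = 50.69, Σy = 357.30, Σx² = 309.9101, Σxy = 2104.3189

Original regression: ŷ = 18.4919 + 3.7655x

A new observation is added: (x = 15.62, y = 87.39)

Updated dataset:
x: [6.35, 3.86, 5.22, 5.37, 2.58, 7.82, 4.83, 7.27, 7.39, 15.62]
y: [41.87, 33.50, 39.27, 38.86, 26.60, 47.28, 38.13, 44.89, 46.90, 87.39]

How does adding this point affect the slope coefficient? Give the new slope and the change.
The slope changes from 3.7655 to 4.5591 (change of +0.7936, or +21.1%).

The new point has HIGH LEVERAGE: x = 15.62 is far from the original mean x̄ = 50.69/9 ≈ 5.63 (original range [2.58, 7.82]).

Step 1: Update the sums with the new point (n goes from 9 to 10)
Σx  = 50.69 + 15.62 = 66.31
Σy  = 357.30 + 87.39 = 444.69
Σx² = 309.9101 + 15.62² = 309.9101 + 243.9844 = 553.8945
Σxy = 2104.3189 + 15.62×87.39 = 2104.3189 + 1365.0318 = 3469.3507

Step 2: Recompute the slope with b₁ = (nΣxy − ΣxΣy) / (nΣx² − (Σx)²)
Numerator   = 10×3469.3507 − 66.31×444.69 = 34693.5070 − 29487.3939 = 5206.1131
Denominator = 10×553.8945 − 66.31² = 5538.9450 − 4397.0161 = 1141.9289
b₁(new) = 5206.1131 / 1141.9289 = 4.5591

(Same formula on the original sums: (9×2104.3189 − 50.69×357.30) / (9×309.9101 − 50.69²) = 827.3331 / 219.7148 = 3.7655, matching the given fit.)

Step 3: Change in slope
Δβ₁ = 4.5591 − 3.7655 = +0.7936
Relative change = +0.7936 / 3.7655 × 100% = +21.1%
→ the slope increases when the point is added.

A high-leverage point only changes the slope if it is off the original line; here y = 87.39 is above the original trend, so the slope increases.
In practice: refit with and without it and report both if conclusions differ.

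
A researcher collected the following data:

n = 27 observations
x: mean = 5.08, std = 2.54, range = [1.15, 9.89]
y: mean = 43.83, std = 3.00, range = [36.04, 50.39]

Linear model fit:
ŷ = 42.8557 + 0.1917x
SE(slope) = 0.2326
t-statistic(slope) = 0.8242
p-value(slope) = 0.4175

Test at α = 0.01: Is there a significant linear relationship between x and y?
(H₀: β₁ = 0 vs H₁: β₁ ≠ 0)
Fail to reject H₀: p-value = 0.4175 ≥ α = 0.01. The linear relationship is not significant at the 1% level.

Hypothesis test for the slope coefficient:

H₀: β₁ = 0 (no linear relationship)
H₁: β₁ ≠ 0 (linear relationship exists)

Test statistic: t = β̂₁ / SE(β̂₁) = 0.1917 / 0.2326 = 0.8242

With df = 25, the two-sided p-value for |t| = 0.8242 is 0.4175.

Decision rule: reject H₀ if p-value < α.
p-value = 0.4175 ≥ α = 0.01 → fail to reject H₀.

There is not sufficient evidence at the 1% significance level to conclude that a linear relationship exists between x and y.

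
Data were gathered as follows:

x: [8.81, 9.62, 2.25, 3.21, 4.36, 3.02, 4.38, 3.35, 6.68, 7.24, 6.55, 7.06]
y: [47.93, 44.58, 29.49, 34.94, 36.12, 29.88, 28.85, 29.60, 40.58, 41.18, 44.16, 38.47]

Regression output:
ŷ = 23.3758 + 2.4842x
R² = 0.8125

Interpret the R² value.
About 81.25% of the variability in y is accounted for by the regression on x (R² = 0.8125) — a strong linear fit.

R² = 1 − SS_res/SS_tot compares the residual scatter to the total scatter of y about its mean.

Here R² = 0.8125:
- Explained: 81.25% of the variation in y
- Unexplained (residual): 100% − 81.25% = 18.75%
- Rule of thumb (below 0.3 weak; 0.3 to below 0.7 moderate; 0.7 and above strong) → strong

Equivalently, for simple linear regression R² = r², so |r| = √0.8125 ≈ 0.9014.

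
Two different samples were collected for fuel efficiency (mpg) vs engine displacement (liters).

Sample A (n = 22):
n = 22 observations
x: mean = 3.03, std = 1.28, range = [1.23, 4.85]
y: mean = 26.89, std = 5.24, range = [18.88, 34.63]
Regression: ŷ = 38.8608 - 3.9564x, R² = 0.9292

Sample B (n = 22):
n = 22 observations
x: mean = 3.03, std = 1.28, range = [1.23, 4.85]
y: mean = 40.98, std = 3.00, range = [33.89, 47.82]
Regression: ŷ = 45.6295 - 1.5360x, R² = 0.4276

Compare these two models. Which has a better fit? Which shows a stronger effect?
Model A has the better fit (R² = 0.9292 vs 0.4276). Model A shows the stronger effect (|β₁| = 3.9564 vs 1.5360).

Model Comparison:

Which explains more variance? (R²)
- Model A: R² = 0.9292 → 92.92% of variance in fuel efficiency explained
- Model B: R² = 0.4276 → 42.76% of variance in fuel efficiency explained
- 0.9292 > 0.4276 → Model A has the better fit

Effect size (slope magnitude):
- Model A: β₁ = -3.9564 → predicted fuel efficiency falls 3.9564 mpg per additional liter of engine displacement
- Model B: β₁ = -1.5360 → predicted fuel efficiency falls 1.5360 mpg per additional liter of engine displacement
- |-3.9564| > |-1.5360| → Model A shows the stronger marginal effect

Notes:
- R² measures how tightly points cluster around the line; β₁ measures how steep the line is — they answer different questions.
- A steeper slope doesn't make a better model if the scatter around the line is large.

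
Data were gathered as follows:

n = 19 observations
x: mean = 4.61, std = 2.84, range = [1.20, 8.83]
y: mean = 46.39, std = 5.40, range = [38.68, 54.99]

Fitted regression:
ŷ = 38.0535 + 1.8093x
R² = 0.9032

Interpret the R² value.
The model explains 90.32% of the variance in y (R² = 0.9032), leaving 9.68% unexplained; the fit is strong.

R² = 1 − SS_res/SS_tot compares the residual scatter to the total scatter of y about its mean.

Here R² = 0.9032:
- Explained: 90.32% of the variation in y
- Unexplained (residual): 100% − 90.32% = 9.68%
- Rule of thumb (below 0.3 weak; 0.3 to below 0.7 moderate; 0.7 and above strong) → strong

Note: R² says nothing about causation, and a high R² does not by itself mean the linear form is appropriate — check the residuals.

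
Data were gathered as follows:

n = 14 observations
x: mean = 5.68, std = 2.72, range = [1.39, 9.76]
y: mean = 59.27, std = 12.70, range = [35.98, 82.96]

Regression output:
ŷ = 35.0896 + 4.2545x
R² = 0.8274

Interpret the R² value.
About 82.74% of the variability in y is accounted for by the regression on x (R² = 0.8274) — a strong linear fit.

R² = 1 − SS_res/SS_tot compares the residual scatter to the total scatter of y about its mean.

Here R² = 0.8274:
- Explained: 82.74% of the variation in y
- Unexplained (residual): 100% − 82.74% = 17.26%
- Rule of thumb (below 0.3 weak; 0.3 to below 0.7 moderate; 0.7 and above strong) → strong

Calculation: R² = 1 − (SS_res / SS_tot), where SS_res is the sum of squared residuals and SS_tot the total sum of squares.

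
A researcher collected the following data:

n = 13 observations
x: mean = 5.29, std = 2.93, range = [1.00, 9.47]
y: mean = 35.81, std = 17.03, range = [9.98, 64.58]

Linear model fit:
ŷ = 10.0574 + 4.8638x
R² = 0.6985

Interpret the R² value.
The model explains 69.85% of the variance in y (R² = 0.6985), leaving 30.15% unexplained; the fit is moderate.

R² = 1 − SS_res/SS_tot compares the residual scatter to the total scatter of y about its mean.

Here R² = 0.6985:
- Explained: 69.85% of the variation in y
- Unexplained (residual): 100% − 69.85% = 30.15%
- Rule of thumb (below 0.3 weak; 0.3 to below 0.7 moderate; 0.7 and above strong) → moderate

Note: R² says nothing about causation, and a high R² does not by itself mean the linear form is appropriate — check the residuals.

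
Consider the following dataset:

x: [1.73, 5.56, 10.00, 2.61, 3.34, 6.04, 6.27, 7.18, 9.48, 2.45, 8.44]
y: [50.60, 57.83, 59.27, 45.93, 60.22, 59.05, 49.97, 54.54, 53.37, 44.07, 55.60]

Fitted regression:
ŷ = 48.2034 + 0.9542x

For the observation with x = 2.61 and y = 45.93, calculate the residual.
Residual = -4.7639

The residual is the difference between the actual value and the predicted value:

Residual = y - ŷ

Step 1: Calculate predicted value
ŷ = 48.2034 + 0.9542 × 2.61
ŷ = 50.6939

Step 2: Calculate residual
Residual = 45.93 - 50.6939
Residual = -4.7639

Sign check: y < ŷ, so the point is below the line and the fit overestimates here.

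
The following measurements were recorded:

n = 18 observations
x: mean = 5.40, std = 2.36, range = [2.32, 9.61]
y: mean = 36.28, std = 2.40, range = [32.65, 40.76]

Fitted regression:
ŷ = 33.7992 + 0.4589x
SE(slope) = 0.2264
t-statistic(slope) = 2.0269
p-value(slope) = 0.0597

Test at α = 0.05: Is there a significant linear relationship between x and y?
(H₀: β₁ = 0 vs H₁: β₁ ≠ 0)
Since p-value = 0.0597 ≥ α = 0.05, fail to reject H₀ — the slope is not significantly different from 0.

Hypothesis test for the slope coefficient:

H₀: β₁ = 0 (no linear relationship)
H₁: β₁ ≠ 0 (linear relationship exists)

Test statistic: t = β̂₁ / SE(β̂₁) = 0.4589 / 0.2264 = 2.0269

The p-value (0.0597) is the probability, under H₀, of a t-statistic at least as extreme as |t| = 2.0269 (two-sided, df = n − 2 = 16).

Decision rule: reject H₀ if p-value < α.
p-value = 0.0597 ≥ α = 0.05 → fail to reject H₀.

There is not sufficient evidence at the 5% significance level to conclude that a linear relationship exists between x and y.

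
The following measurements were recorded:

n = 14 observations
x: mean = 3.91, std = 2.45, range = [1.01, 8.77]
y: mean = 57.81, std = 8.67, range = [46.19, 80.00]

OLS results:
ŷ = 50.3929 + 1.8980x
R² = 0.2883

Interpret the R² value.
The model explains 28.83% of the variance in y (R² = 0.2883), leaving 71.17% unexplained; the fit is weak.

The coefficient of determination R² is the fraction of the total variation in y that the fitted line accounts for.

Here R² = 0.2883:
- Explained: 28.83% of the variation in y
- Unexplained (residual): 100% − 28.83% = 71.17%
- Rule of thumb (below 0.3 weak; 0.3 to below 0.7 moderate; 0.7 and above strong) → weak

Calculation: R² = 1 − (SS_res / SS_tot), where SS_res is the sum of squared residuals and SS_tot the total sum of squares.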